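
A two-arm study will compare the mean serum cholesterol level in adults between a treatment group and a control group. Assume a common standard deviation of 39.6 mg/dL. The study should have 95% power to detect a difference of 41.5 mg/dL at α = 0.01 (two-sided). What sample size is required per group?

For two equal groups, n per group = 2·((z_{α/2} + z_β)·σ/δ)².
z_{α/2} = 2.576; z_β = 1.645 (power 95%).
n = 2 × (4.221 × 39.6 / 41.5)² = 2 × 16.22 = 32.44
Round up: n = 33 per group.

33 per group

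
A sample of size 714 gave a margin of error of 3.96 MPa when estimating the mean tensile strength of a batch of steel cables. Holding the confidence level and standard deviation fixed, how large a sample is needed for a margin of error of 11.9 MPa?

n = 80

Margin of error scales as 1/√n, so n₂ = n₁·(E₁/E₂)².
n₂ = 714 × (3.96/11.9)² = 714 × 0.1107 = 79.04
Round up: n₂ = 80.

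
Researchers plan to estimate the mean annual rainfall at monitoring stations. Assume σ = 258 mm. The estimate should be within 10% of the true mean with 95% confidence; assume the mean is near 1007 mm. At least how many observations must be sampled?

26

For a mean, the margin of error is E = z·σ/√n, so n = (zσ/E)².
At 95% confidence, z = 1.960.
E = 10% of 1007 = 100.7 mm.
n = (1.960 × 258 / 100.7)² = 25.22
Round up: n = 26.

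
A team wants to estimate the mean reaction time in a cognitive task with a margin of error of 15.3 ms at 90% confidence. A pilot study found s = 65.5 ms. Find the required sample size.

50

For a mean, the margin of error is E = z·σ/√n, so n = (zσ/E)².
At 90% confidence, z = 1.645.
n = (1.645 × 65.5 / 15.3)² = 49.59
Round up: n = 50.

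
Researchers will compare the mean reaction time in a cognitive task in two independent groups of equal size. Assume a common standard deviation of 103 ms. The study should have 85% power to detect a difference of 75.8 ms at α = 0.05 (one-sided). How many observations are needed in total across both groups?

54 total

For two equal groups, n per group = 2·((z_α + z_β)·σ/δ)².
z_α = 1.645; z_β = 1.036 (power 85%).
n = 2 × (2.681 × 103 / 75.8)² = 2 × 13.27 = 26.54
Round up: n = 27 per group.
Total across both groups: 2 × 27 = 54.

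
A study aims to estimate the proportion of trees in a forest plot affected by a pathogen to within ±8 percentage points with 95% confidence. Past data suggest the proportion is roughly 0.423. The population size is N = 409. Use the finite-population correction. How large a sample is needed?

For a proportion with margin E = 0.08 at 95% confidence, z = 1.960.
n = p̂(1−p̂)(z/E)² = 0.423 × 0.577 × (1.960/0.08)² = 146.50 — call this n₀.
Finite-population correction with N = 409: n = n₀ / (1 + (n₀−1)/N) = 146.50 / 1.356 = 108.04
Round up: n = 109.

109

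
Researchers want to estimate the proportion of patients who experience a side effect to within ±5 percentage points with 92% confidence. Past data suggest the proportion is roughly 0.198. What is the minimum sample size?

n = 195

For a proportion with margin E = 0.05 at 92% confidence, z = 1.751.
n = p̂(1−p̂)(z/E)² = 0.198 × 0.802 × (1.751/0.05)² = 194.75
Round up: n = 195.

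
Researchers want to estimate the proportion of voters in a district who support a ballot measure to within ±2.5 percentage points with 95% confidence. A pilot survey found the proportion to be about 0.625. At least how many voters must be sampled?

n = 1441

For a proportion with margin E = 0.025 at 95% confidence, z = 1.960.
n = p̂(1−p̂)(z/E)² = 0.625 × 0.375 × (1.960/0.025)² = 1440.60
Round up: n = 1441.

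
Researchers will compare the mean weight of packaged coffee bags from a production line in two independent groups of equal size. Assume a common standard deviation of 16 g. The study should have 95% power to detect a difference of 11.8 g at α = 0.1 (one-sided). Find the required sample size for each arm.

For two equal groups, n per group = 2·((z_α + z_β)·σ/δ)².
z_α = 1.282; z_β = 1.645 (power 95%).
n = 2 × (2.927 × 16 / 11.8)² = 2 × 15.75 = 31.50
Round up: n = 32 per group.

32 per group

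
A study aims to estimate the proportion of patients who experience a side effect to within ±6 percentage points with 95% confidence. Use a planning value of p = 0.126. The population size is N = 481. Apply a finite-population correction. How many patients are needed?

95

For a proportion with margin E = 0.06 at 95% confidence, z = 1.960.
n = p̂(1−p̂)(z/E)² = 0.126 × 0.874 × (1.960/0.06)² = 117.51 — call this n₀.
Finite-population correction with N = 481: n = n₀ / (1 + (n₀−1)/N) = 117.51 / 1.242 = 94.61
Round up: n = 95.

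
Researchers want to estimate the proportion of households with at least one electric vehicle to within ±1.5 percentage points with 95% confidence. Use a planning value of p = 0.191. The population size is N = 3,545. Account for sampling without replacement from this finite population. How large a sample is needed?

n = 1513

For a proportion with margin E = 0.015 at 95% confidence, z = 1.960.
n = p̂(1−p̂)(z/E)² = 0.191 × 0.809 × (1.960/0.015)² = 2638.22 — call this n₀.
Finite-population correction with N = 3,545: n = n₀ / (1 + (n₀−1)/N) = 2638.22 / 1.744 = 1512.74
Round up: n = 1513.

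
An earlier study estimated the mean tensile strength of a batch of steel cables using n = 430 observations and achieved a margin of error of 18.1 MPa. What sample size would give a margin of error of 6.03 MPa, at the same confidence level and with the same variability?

Margin of error scales as 1/√n, so n₂ = n₁·(E₁/E₂)².
n₂ = 430 × (18.1/6.03)² = 430 × 9.01 = 3874.30
Round up: n₂ = 3875.

n = 3875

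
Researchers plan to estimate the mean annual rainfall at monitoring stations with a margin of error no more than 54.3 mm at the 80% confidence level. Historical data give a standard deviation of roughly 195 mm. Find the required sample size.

For a mean, the margin of error is E = z·σ/√n, so n = (zσ/E)².
At 80% confidence, z = 1.282.
n = (1.282 × 195 / 54.3)² = 21.20
Round up: n = 22.

n = 22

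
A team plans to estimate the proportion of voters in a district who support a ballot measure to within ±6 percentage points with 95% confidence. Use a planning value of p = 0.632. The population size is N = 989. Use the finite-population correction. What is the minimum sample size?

For a proportion with margin E = 0.06 at 95% confidence, z = 1.960.
n = p̂(1−p̂)(z/E)² = 0.632 × 0.368 × (1.960/0.06)² = 248.18 — call this n₀.
Finite-population correction with N = 989: n = n₀ / (1 + (n₀−1)/N) = 248.18 / 1.25 = 198.54
Round up: n = 199.

199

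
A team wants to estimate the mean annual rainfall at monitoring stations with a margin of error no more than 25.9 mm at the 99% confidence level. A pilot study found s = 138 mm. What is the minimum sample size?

For a mean, the margin of error is E = z·σ/√n, so n = (zσ/E)².
At 99% confidence, z = 2.576.
n = (2.576 × 138 / 25.9)² = 188.39
Round up: n = 189.

189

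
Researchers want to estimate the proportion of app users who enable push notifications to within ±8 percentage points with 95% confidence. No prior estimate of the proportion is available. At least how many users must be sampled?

151

For a proportion with margin E = 0.08 at 95% confidence, z = 1.960.
With no prior estimate, use p = 0.5, which maximizes p(1−p) at 0.25.
n = 0.25 × (z/E)² = 0.25 × (1.960/0.08)² = 150.06
Round up: n = 151.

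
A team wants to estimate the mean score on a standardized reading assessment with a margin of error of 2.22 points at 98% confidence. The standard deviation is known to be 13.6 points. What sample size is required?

n = 204

For a mean, the margin of error is E = z·σ/√n, so n = (zσ/E)².
At 98% confidence, z = 2.326.
n = (2.326 × 13.6 / 2.22)² = 203.04
Round up: n = 204.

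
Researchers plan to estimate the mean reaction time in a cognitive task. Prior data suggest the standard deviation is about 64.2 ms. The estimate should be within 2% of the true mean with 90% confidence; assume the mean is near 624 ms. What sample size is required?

For a mean, the margin of error is E = z·σ/√n, so n = (zσ/E)².
At 90% confidence, z = 1.645.
E = 2% of 624 = 12.48 ms.
n = (1.645 × 64.2 / 12.48)² = 71.61
Round up: n = 72.

72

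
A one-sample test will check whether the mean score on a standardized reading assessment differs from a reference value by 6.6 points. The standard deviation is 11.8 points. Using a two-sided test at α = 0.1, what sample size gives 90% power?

n = 28

For a one-sample z-test, n = ((z_{α/2} + z_β)·σ/δ)².
z_{α/2} = 1.645 (two-sided α = 0.1); z_β = 1.282 (power 90% → β = 0.1).
n = (2.927 × 11.8 / 6.6)² = 27.39
Round up: n = 28.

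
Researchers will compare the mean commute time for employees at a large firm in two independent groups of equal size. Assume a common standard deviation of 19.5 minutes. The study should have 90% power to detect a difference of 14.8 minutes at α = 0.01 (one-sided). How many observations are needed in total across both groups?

For two equal groups, n per group = 2·((z_α + z_β)·σ/δ)².
z_α = 2.326; z_β = 1.282 (power 90%).
n = 2 × (3.608 × 19.5 / 14.8)² = 2 × 22.60 = 45.20
Round up: n = 46 per group.
Total across both groups: 2 × 46 = 92.

92 total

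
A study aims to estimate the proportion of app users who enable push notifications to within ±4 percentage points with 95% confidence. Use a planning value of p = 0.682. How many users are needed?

For a proportion with margin E = 0.04 at 95% confidence, z = 1.960.
n = p̂(1−p̂)(z/E)² = 0.682 × 0.318 × (1.960/0.04)² = 520.72
Round up: n = 521.

n = 521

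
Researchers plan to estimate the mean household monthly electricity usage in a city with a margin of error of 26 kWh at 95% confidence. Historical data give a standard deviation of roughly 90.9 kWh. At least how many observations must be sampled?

For a mean, the margin of error is E = z·σ/√n, so n = (zσ/E)².
At 95% confidence, z = 1.960.
n = (1.960 × 90.9 / 26)² = 46.96
Round up: n = 47.

47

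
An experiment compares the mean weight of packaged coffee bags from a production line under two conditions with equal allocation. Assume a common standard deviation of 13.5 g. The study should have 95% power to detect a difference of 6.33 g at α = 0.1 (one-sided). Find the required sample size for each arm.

78 per group

For two equal groups, n per group = 2·((z_α + z_β)·σ/δ)².
z_α = 1.282; z_β = 1.645 (power 95%).
n = 2 × (2.927 × 13.5 / 6.33)² = 2 × 38.97 = 77.94
Round up: n = 78 per group.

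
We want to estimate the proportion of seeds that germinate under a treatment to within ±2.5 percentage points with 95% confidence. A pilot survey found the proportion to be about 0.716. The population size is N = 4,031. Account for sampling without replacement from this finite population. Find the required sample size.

For a proportion with margin E = 0.025 at 95% confidence, z = 1.960.
n = p̂(1−p̂)(z/E)² = 0.716 × 0.284 × (1.960/0.025)² = 1249.87 — call this n₀.
Finite-population correction with N = 4,031: n = n₀ / (1 + (n₀−1)/N) = 1249.87 / 1.31 = 954.10
Round up: n = 955.

955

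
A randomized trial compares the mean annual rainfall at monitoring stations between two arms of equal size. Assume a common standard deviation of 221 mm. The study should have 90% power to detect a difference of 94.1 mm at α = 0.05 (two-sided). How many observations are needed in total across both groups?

For two equal groups, n per group = 2·((z_{α/2} + z_β)·σ/δ)².
z_{α/2} = 1.960; z_β = 1.282 (power 90%).
n = 2 × (3.242 × 221 / 94.1)² = 2 × 57.97 = 115.94
Round up: n = 116 per group.
Total across both groups: 2 × 116 = 232.

232 total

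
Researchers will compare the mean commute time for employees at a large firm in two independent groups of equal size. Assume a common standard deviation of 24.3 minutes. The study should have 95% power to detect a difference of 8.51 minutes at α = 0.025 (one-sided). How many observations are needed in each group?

212 per group

For two equal groups, n per group = 2·((z_α + z_β)·σ/δ)².
z_α = 1.960; z_β = 1.645 (power 95%).
n = 2 × (3.605 × 24.3 / 8.51)² = 2 × 105.97 = 211.94
Round up: n = 212 per group.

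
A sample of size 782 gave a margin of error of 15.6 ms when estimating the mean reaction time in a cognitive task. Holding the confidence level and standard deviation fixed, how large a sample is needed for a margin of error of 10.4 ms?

1760

Margin of error scales as 1/√n, so n₂ = n₁·(E₁/E₂)².
n₂ = 782 × (15.6/10.4)² = 782 × 2.25 = 1759.50
Round up: n₂ = 1760.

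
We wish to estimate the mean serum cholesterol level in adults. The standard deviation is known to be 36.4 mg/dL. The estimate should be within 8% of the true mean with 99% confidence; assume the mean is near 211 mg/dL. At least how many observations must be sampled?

For a mean, the margin of error is E = z·σ/√n, so n = (zσ/E)².
At 99% confidence, z = 2.576.
E = 8% of 211 = 16.88 mg/dL.
n = (2.576 × 36.4 / 16.88)² = 30.86
Round up: n = 31.

31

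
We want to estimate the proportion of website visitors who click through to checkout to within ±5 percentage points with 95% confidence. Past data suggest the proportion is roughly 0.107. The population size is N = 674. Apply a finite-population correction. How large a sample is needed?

For a proportion with margin E = 0.05 at 95% confidence, z = 1.960.
n = p̂(1−p̂)(z/E)² = 0.107 × 0.893 × (1.960/0.05)² = 146.83 — call this n₀.
Finite-population correction with N = 674: n = n₀ / (1 + (n₀−1)/N) = 146.83 / 1.216 = 120.75
Round up: n = 121.

n = 121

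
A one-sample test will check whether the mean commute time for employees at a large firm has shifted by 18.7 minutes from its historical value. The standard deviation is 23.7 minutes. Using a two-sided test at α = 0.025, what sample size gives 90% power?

For a one-sample z-test, n = ((z_{α/2} + z_β)·σ/δ)².
z_{α/2} = 2.241 (two-sided α = 0.025); z_β = 1.282 (power 90% → β = 0.1).
n = (3.523 × 23.7 / 18.7)² = 19.94
Round up: n = 20.

n = 20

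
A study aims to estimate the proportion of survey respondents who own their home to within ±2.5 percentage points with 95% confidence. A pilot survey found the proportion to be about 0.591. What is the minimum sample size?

For a proportion with margin E = 0.025 at 95% confidence, z = 1.960.
n = p̂(1−p̂)(z/E)² = 0.591 × 0.409 × (1.960/0.025)² = 1485.74
Round up: n = 1486.

1486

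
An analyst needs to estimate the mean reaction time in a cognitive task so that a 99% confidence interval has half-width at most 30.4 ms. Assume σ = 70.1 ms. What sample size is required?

For a mean, the margin of error is E = z·σ/√n, so n = (zσ/E)².
At 99% confidence, z = 2.576.
n = (2.576 × 70.1 / 30.4)² = 35.28
Round up: n = 36.

n = 36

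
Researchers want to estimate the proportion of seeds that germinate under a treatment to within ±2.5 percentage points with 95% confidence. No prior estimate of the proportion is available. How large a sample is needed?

For a proportion with margin E = 0.025 at 95% confidence, z = 1.960.
With no prior estimate, use p = 0.5, which maximizes p(1−p) at 0.25.
n = 0.25 × (z/E)² = 0.25 × (1.960/0.025)² = 1536.64
Round up: n = 1537.

1537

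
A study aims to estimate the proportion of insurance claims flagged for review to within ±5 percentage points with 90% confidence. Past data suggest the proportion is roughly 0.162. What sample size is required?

147

For a proportion with margin E = 0.05 at 90% confidence, z = 1.645.
n = p̂(1−p̂)(z/E)² = 0.162 × 0.838 × (1.645/0.05)² = 146.94
Round up: n = 147.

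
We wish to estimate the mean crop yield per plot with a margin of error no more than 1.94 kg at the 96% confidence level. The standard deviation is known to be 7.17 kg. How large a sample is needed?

For a mean, the margin of error is E = z·σ/√n, so n = (zσ/E)².
At 96% confidence, z = 2.054.
n = (2.054 × 7.17 / 1.94)² = 57.63
Round up: n = 58.

58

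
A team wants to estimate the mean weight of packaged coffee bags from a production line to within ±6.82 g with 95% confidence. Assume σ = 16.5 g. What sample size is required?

23

For a mean, the margin of error is E = z·σ/√n, so n = (zσ/E)².
At 95% confidence, z = 1.960.
n = (1.960 × 16.5 / 6.82)² = 22.49
Round up: n = 23.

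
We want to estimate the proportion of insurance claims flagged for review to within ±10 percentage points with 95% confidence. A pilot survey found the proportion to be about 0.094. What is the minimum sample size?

For a proportion with margin E = 0.1 at 95% confidence, z = 1.960.
n = p̂(1−p̂)(z/E)² = 0.094 × 0.906 × (1.960/0.1)² = 32.72
Round up: n = 33.

n = 33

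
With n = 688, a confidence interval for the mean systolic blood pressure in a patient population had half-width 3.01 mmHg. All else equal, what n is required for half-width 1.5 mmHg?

2771

Margin of error scales as 1/√n, so n₂ = n₁·(E₁/E₂)².
n₂ = 688 × (3.01/1.5)² = 688 × 4.027 = 2770.58
Round up: n₂ = 2771.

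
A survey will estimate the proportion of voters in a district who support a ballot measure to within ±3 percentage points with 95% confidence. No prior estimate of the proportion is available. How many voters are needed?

1068

For a proportion with margin E = 0.03 at 95% confidence, z = 1.960.
With no prior estimate, use p = 0.5, which maximizes p(1−p) at 0.25.
n = 0.25 × (z/E)² = 0.25 × (1.960/0.03)² = 1067.11
Round up: n = 1068.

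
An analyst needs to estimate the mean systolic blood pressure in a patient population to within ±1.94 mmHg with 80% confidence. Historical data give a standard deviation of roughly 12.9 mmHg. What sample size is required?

n = 73

For a mean, the margin of error is E = z·σ/√n, so n = (zσ/E)².
At 80% confidence, z = 1.282.
n = (1.282 × 12.9 / 1.94)² = 72.67
Round up: n = 73.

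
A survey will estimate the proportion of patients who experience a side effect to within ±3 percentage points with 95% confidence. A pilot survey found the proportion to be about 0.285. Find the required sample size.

n = 870

For a proportion with margin E = 0.03 at 95% confidence, z = 1.960.
n = p̂(1−p̂)(z/E)² = 0.285 × 0.715 × (1.960/0.03)² = 869.80
Round up: n = 870.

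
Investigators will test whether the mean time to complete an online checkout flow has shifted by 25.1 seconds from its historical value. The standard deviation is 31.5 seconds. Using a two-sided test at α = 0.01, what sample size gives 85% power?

For a one-sample z-test, n = ((z_{α/2} + z_β)·σ/δ)².
z_{α/2} = 2.576 (two-sided α = 0.01); z_β = 1.036 (power 85% → β = 0.15).
n = (3.612 × 31.5 / 25.1)² = 20.55
Round up: n = 21.

21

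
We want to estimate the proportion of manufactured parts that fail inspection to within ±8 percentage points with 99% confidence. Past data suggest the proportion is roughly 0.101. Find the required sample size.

95

For a proportion with margin E = 0.08 at 99% confidence, z = 2.576.
n = p̂(1−p̂)(z/E)² = 0.101 × 0.899 × (2.576/0.08)² = 94.14
Round up: n = 95.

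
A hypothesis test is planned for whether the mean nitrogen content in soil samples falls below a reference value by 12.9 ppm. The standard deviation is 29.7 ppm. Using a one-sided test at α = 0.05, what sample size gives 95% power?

For a one-sample z-test, n = ((z_α + z_β)·σ/δ)².
z_α = 1.645 (one-sided α = 0.05); z_β = 1.645 (power 95% → β = 0.05).
n = (3.290 × 29.7 / 12.9)² = 57.38
Round up: n = 58.

58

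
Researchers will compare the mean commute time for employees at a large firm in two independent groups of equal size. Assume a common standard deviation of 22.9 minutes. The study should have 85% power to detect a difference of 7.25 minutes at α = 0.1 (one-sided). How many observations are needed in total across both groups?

216 total

For two equal groups, n per group = 2·((z_α + z_β)·σ/δ)².
z_α = 1.282; z_β = 1.036 (power 85%).
n = 2 × (2.318 × 22.9 / 7.25)² = 2 × 53.61 = 107.22
Round up: n = 108 per group.
Total across both groups: 2 × 108 = 216.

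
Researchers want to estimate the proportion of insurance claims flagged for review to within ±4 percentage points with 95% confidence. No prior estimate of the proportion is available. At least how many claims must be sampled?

For a proportion with margin E = 0.04 at 95% confidence, z = 1.960.
With no prior estimate, use p = 0.5, which maximizes p(1−p) at 0.25.
n = 0.25 × (z/E)² = 0.25 × (1.960/0.04)² = 600.25
Round up: n = 601.

601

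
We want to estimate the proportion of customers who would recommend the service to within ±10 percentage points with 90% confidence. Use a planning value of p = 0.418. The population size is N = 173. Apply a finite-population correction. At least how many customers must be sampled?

For a proportion with margin E = 0.1 at 90% confidence, z = 1.645.
n = p̂(1−p̂)(z/E)² = 0.418 × 0.582 × (1.645/0.1)² = 65.83 — call this n₀.
Finite-population correction with N = 173: n = n₀ / (1 + (n₀−1)/N) = 65.83 / 1.375 = 47.88
Round up: n = 48.

48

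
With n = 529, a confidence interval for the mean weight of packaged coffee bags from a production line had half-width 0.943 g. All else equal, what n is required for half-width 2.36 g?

Margin of error scales as 1/√n, so n₂ = n₁·(E₁/E₂)².
n₂ = 529 × (0.943/2.36)² = 529 × 0.1597 = 84.48
Round up: n₂ = 85.

n = 85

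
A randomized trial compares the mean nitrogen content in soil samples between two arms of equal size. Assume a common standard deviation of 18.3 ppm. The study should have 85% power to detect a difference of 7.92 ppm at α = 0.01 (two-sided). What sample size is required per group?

140 per group

For two equal groups, n per group = 2·((z_{α/2} + z_β)·σ/δ)².
z_{α/2} = 2.576; z_β = 1.036 (power 85%).
n = 2 × (3.612 × 18.3 / 7.92)² = 2 × 69.65 = 139.30
Round up: n = 140 per group.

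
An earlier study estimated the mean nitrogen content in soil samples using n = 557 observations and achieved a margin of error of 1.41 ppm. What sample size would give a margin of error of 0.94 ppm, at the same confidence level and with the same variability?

n = 1254

Margin of error scales as 1/√n, so n₂ = n₁·(E₁/E₂)².
n₂ = 557 × (1.41/0.94)² = 557 × 2.25 = 1253.25
Round up: n₂ = 1254.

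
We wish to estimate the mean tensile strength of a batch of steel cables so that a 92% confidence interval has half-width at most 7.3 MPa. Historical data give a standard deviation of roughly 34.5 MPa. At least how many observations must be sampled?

For a mean, the margin of error is E = z·σ/√n, so n = (zσ/E)².
At 92% confidence, z = 1.751.
n = (1.751 × 34.5 / 7.3)² = 68.48
Round up: n = 69.

n = 69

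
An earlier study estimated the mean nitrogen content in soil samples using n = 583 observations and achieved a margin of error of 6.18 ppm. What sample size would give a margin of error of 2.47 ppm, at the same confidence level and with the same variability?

Margin of error scales as 1/√n, so n₂ = n₁·(E₁/E₂)².
n₂ = 583 × (6.18/2.47)² = 583 × 6.26 = 3649.58
Round up: n₂ = 3650.

n = 3650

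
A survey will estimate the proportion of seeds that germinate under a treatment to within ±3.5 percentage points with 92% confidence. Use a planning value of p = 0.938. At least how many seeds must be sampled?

For a proportion with margin E = 0.035 at 92% confidence, z = 1.751.
n = p̂(1−p̂)(z/E)² = 0.938 × 0.062 × (1.751/0.035)² = 145.56
Round up: n = 146.

146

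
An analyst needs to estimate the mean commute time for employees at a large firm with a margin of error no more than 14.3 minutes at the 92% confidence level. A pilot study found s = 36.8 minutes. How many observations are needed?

21

For a mean, the margin of error is E = z·σ/√n, so n = (zσ/E)².
At 92% confidence, z = 1.751.
n = (1.751 × 36.8 / 14.3)² = 20.30
Round up: n = 21.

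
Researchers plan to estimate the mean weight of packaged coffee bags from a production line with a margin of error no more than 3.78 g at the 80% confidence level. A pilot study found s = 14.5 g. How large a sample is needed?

25

For a mean, the margin of error is E = z·σ/√n, so n = (zσ/E)².
At 80% confidence, z = 1.282.
n = (1.282 × 14.5 / 3.78)² = 24.18
Round up: n = 25.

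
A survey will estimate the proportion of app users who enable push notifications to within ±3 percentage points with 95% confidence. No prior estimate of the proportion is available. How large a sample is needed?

1068

For a proportion with margin E = 0.03 at 95% confidence, z = 1.960.
With no prior estimate, use p = 0.5, which maximizes p(1−p) at 0.25.
n = 0.25 × (z/E)² = 0.25 × (1.960/0.03)² = 1067.11
Round up: n = 1068.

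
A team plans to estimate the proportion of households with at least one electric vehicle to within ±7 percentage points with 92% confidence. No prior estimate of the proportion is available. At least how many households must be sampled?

For a proportion with margin E = 0.07 at 92% confidence, z = 1.751.
With no prior estimate, use p = 0.5, which maximizes p(1−p) at 0.25.
n = 0.25 × (z/E)² = 0.25 × (1.751/0.07)² = 156.43
Round up: n = 157.

157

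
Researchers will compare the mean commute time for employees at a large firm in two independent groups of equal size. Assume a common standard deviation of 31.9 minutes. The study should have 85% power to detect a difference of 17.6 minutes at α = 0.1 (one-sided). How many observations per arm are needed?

36 per group

For two equal groups, n per group = 2·((z_α + z_β)·σ/δ)².
z_α = 1.282; z_β = 1.036 (power 85%).
n = 2 × (2.318 × 31.9 / 17.6)² = 2 × 17.65 = 35.30
Round up: n = 36 per group.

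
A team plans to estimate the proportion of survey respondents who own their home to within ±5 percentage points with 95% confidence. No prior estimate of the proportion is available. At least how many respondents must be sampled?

385

For a proportion with margin E = 0.05 at 95% confidence, z = 1.960.
With no prior estimate, use p = 0.5, which maximizes p(1−p) at 0.25.
n = 0.25 × (z/E)² = 0.25 × (1.960/0.05)² = 384.16
Round up: n = 385.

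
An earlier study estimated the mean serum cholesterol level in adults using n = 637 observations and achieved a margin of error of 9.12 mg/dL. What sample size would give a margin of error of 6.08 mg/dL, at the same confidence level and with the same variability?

Margin of error scales as 1/√n, so n₂ = n₁·(E₁/E₂)².
n₂ = 637 × (9.12/6.08)² = 637 × 2.25 = 1433.25
Round up: n₂ = 1434.

1434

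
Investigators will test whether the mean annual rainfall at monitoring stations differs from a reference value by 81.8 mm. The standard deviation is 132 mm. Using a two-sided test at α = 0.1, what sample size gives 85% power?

n = 19

For a one-sample z-test, n = ((z_{α/2} + z_β)·σ/δ)².
z_{α/2} = 1.645 (two-sided α = 0.1); z_β = 1.036 (power 85% → β = 0.15).
n = (2.681 × 132 / 81.8)² = 18.72
Round up: n = 19.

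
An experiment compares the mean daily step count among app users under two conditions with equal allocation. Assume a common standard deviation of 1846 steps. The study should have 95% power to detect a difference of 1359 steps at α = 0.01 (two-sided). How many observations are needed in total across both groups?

For two equal groups, n per group = 2·((z_{α/2} + z_β)·σ/δ)².
z_{α/2} = 2.576; z_β = 1.645 (power 95%).
n = 2 × (4.221 × 1846 / 1359)² = 2 × 32.87 = 65.74
Round up: n = 66 per group.
Total across both groups: 2 × 66 = 132.

132 total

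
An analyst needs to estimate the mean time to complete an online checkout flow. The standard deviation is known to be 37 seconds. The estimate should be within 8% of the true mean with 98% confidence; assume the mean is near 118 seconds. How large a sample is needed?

For a mean, the margin of error is E = z·σ/√n, so n = (zσ/E)².
At 98% confidence, z = 2.326.
E = 8% of 118 = 9.44 seconds.
n = (2.326 × 37 / 9.44)² = 83.11
Round up: n = 84.

n = 84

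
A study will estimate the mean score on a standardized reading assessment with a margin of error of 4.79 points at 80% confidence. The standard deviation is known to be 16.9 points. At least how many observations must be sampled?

21

For a mean, the margin of error is E = z·σ/√n, so n = (zσ/E)².
At 80% confidence, z = 1.282.
n = (1.282 × 16.9 / 4.79)² = 20.46
Round up: n = 21.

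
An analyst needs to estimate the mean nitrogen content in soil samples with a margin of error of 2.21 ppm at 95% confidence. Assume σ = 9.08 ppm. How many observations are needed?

For a mean, the margin of error is E = z·σ/√n, so n = (zσ/E)².
At 95% confidence, z = 1.960.
n = (1.960 × 9.08 / 2.21)² = 64.85
Round up: n = 65.

65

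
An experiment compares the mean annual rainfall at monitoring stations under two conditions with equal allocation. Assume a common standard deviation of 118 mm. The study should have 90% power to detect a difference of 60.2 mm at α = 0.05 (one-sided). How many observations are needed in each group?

66 per group

For two equal groups, n per group = 2·((z_α + z_β)·σ/δ)².
z_α = 1.645; z_β = 1.282 (power 90%).
n = 2 × (2.927 × 118 / 60.2)² = 2 × 32.92 = 65.84
Round up: n = 66 per group.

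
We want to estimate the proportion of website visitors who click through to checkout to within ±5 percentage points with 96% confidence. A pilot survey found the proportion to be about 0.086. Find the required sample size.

n = 133

For a proportion with margin E = 0.05 at 96% confidence, z = 2.054.
n = p̂(1−p̂)(z/E)² = 0.086 × 0.914 × (2.054/0.05)² = 132.65
Round up: n = 133.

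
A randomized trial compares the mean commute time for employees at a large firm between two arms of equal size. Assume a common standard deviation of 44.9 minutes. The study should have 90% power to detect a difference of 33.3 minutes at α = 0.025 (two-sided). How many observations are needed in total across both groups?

For two equal groups, n per group = 2·((z_{α/2} + z_β)·σ/δ)².
z_{α/2} = 2.241; z_β = 1.282 (power 90%).
n = 2 × (3.523 × 44.9 / 33.3)² = 2 × 22.56 = 45.12
Round up: n = 46 per group.
Total across both groups: 2 × 46 = 92.

92 total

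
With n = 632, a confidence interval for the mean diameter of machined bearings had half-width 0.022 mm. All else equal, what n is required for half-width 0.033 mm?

n = 281

Margin of error scales as 1/√n, so n₂ = n₁·(E₁/E₂)².
n₂ = 632 × (0.022/0.033)² = 632 × 0.4444 = 280.86
Round up: n₂ = 281.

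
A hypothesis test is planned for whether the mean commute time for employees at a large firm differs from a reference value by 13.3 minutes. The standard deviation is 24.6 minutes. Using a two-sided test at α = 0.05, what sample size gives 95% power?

For a one-sample z-test, n = ((z_{α/2} + z_β)·σ/δ)².
z_{α/2} = 1.960 (two-sided α = 0.05); z_β = 1.645 (power 95% → β = 0.05).
n = (3.605 × 24.6 / 13.3)² = 44.46
Round up: n = 45.

n = 45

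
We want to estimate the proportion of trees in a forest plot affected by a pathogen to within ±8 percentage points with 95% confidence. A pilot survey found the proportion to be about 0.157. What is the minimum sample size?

For a proportion with margin E = 0.08 at 95% confidence, z = 1.960.
n = p̂(1−p̂)(z/E)² = 0.157 × 0.843 × (1.960/0.08)² = 79.44
Round up: n = 80.

80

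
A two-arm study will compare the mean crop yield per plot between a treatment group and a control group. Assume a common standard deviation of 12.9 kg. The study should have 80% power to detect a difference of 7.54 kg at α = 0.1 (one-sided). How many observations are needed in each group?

27 per group

For two equal groups, n per group = 2·((z_α + z_β)·σ/δ)².
z_α = 1.282; z_β = 0.842 (power 80%).
n = 2 × (2.124 × 12.9 / 7.54)² = 2 × 13.21 = 26.42
Round up: n = 27 per group.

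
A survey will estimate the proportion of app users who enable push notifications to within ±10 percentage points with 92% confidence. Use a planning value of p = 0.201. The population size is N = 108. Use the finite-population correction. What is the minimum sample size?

35

For a proportion with margin E = 0.1 at 92% confidence, z = 1.751.
n = p̂(1−p̂)(z/E)² = 0.201 × 0.799 × (1.751/0.1)² = 49.24 — call this n₀.
Finite-population correction with N = 108: n = n₀ / (1 + (n₀−1)/N) = 49.24 / 1.447 = 34.03
Round up: n = 35.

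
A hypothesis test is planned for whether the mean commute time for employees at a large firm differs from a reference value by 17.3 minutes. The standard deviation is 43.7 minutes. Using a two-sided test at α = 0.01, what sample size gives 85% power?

n = 84

For a one-sample z-test, n = ((z_{α/2} + z_β)·σ/δ)².
z_{α/2} = 2.576 (two-sided α = 0.01); z_β = 1.036 (power 85% → β = 0.15).
n = (3.612 × 43.7 / 17.3)² = 83.25
Round up: n = 84.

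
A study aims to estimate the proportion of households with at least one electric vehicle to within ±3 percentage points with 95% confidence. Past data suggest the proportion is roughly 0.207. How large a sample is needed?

701

For a proportion with margin E = 0.03 at 95% confidence, z = 1.960.
n = p̂(1−p̂)(z/E)² = 0.207 × 0.793 × (1.960/0.03)² = 700.67
Round up: n = 701.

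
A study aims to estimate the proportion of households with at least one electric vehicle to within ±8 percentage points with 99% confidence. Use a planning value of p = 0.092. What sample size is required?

For a proportion with margin E = 0.08 at 99% confidence, z = 2.576.
n = p̂(1−p̂)(z/E)² = 0.092 × 0.908 × (2.576/0.08)² = 86.61
Round up: n = 87.

87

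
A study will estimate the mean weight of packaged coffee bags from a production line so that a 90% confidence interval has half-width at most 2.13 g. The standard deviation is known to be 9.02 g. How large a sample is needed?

49

For a mean, the margin of error is E = z·σ/√n, so n = (zσ/E)².
At 90% confidence, z = 1.645.
n = (1.645 × 9.02 / 2.13)² = 48.53
Round up: n = 49.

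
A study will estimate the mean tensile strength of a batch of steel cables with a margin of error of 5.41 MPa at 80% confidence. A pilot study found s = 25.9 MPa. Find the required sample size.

For a mean, the margin of error is E = z·σ/√n, so n = (zσ/E)².
At 80% confidence, z = 1.282.
n = (1.282 × 25.9 / 5.41)² = 37.67
Round up: n = 38.

38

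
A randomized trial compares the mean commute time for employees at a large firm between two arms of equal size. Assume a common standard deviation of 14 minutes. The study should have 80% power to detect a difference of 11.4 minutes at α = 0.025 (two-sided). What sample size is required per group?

29 per group

For two equal groups, n per group = 2·((z_{α/2} + z_β)·σ/δ)².
z_{α/2} = 2.241; z_β = 0.842 (power 80%).
n = 2 × (3.083 × 14 / 11.4)² = 2 × 14.33 = 28.66
Round up: n = 29 per group.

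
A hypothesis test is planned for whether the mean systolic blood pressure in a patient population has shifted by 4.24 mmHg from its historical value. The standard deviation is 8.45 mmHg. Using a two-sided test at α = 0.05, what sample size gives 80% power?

For a one-sample z-test, n = ((z_{α/2} + z_β)·σ/δ)².
z_{α/2} = 1.960 (two-sided α = 0.05); z_β = 0.842 (power 80% → β = 0.2).
n = (2.802 × 8.45 / 4.24)² = 31.18
Round up: n = 32.

32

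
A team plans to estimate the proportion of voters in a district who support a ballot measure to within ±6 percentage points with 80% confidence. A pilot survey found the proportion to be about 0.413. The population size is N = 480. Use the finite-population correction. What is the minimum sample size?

91

For a proportion with margin E = 0.06 at 80% confidence, z = 1.282.
n = p̂(1−p̂)(z/E)² = 0.413 × 0.587 × (1.282/0.06)² = 110.68 — call this n₀.
Finite-population correction with N = 480: n = n₀ / (1 + (n₀−1)/N) = 110.68 / 1.228 = 90.13
Round up: n = 91.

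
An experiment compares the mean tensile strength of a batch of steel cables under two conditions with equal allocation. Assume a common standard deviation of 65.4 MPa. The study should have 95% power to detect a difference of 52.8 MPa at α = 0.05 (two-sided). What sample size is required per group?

For two equal groups, n per group = 2·((z_{α/2} + z_β)·σ/δ)².
z_{α/2} = 1.960; z_β = 1.645 (power 95%).
n = 2 × (3.605 × 65.4 / 52.8)² = 2 × 19.94 = 39.88
Round up: n = 40 per group.

40 per group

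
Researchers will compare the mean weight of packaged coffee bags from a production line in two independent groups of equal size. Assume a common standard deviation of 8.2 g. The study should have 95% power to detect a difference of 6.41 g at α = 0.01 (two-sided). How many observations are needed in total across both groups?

For two equal groups, n per group = 2·((z_{α/2} + z_β)·σ/δ)².
z_{α/2} = 2.576; z_β = 1.645 (power 95%).
n = 2 × (4.221 × 8.2 / 6.41)² = 2 × 29.16 = 58.32
Round up: n = 59 per group.
Total across both groups: 2 × 59 = 118.

118 total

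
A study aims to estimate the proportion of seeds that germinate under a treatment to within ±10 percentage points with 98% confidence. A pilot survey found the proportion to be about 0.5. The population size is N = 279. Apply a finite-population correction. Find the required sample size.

For a proportion with margin E = 0.1 at 98% confidence, z = 2.326.
n = p̂(1−p̂)(z/E)² = 0.5 × 0.5 × (2.326/0.1)² = 135.26 — call this n₀.
Finite-population correction with N = 279: n = n₀ / (1 + (n₀−1)/N) = 135.26 / 1.481 = 91.33
Round up: n = 92.

92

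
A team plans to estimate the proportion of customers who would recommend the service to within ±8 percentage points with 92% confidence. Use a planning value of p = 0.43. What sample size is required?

n = 118

For a proportion with margin E = 0.08 at 92% confidence, z = 1.751.
n = p̂(1−p̂)(z/E)² = 0.43 × 0.57 × (1.751/0.08)² = 117.42
Round up: n = 118.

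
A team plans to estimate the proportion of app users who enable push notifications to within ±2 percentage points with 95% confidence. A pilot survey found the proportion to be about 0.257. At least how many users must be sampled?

For a proportion with margin E = 0.02 at 95% confidence, z = 1.960.
n = p̂(1−p̂)(z/E)² = 0.257 × 0.743 × (1.960/0.02)² = 1833.89
Round up: n = 1834.

n = 1834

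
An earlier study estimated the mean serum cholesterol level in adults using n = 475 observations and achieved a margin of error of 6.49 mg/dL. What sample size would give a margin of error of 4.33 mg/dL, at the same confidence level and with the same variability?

Margin of error scales as 1/√n, so n₂ = n₁·(E₁/E₂)².
n₂ = 475 × (6.49/4.33)² = 475 × 2.247 = 1067.33
Round up: n₂ = 1068.

1068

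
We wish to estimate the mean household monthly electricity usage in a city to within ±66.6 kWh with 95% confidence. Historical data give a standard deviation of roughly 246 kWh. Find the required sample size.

For a mean, the margin of error is E = z·σ/√n, so n = (zσ/E)².
At 95% confidence, z = 1.960.
n = (1.960 × 246 / 66.6)² = 52.41
Round up: n = 53.

53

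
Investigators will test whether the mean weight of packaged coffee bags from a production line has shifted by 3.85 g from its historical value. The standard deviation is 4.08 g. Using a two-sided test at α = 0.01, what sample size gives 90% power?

17

For a one-sample z-test, n = ((z_{α/2} + z_β)·σ/δ)².
z_{α/2} = 2.576 (two-sided α = 0.01); z_β = 1.282 (power 90% → β = 0.1).
n = (3.858 × 4.08 / 3.85)² = 16.72
Round up: n = 17.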